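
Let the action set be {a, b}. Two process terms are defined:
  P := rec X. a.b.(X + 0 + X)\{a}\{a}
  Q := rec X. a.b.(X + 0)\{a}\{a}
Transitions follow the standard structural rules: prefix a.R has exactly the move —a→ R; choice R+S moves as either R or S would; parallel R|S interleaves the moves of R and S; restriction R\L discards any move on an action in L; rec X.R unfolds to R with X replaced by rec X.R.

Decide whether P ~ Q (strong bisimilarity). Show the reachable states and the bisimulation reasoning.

P ~ Q

P's transition system — 3 states:
  s0 = rec X. a.b.(X + 0 + X)\{a}\{a} | --a--▸ s1
  s1 = b.((rec X. a.b.(X + 0 + X)\{a}\{a}) + 0 + (rec X. a.b.(X + 0 + X)\{a}\{a}))\{a}\{a} | --b--▸ s2
  s2 = ((rec X. a.b.(X + 0 + X)\{a}\{a}) + 0 + (rec X. a.b.(X + 0 + X)\{a}\{a}))\{a}\{a} | stopped
Q's transition system — 3 states:
  t0 = rec X. a.b.(X + 0)\{a}\{a} | --a--▸ t1
  t1 = b.((rec X. a.b.(X + 0)\{a}\{a}) + 0)\{a}\{a} | --b--▸ t2
  t2 = ((rec X. a.b.(X + 0)\{a}\{a}) + 0)\{a}\{a} | stopped
Bisimilarity quotient blocks:
  B0 = {s0, t0}
  B1 = {s1, t1}
  B2 = {s2, t2}
s0 ∈ B0, t0 ∈ B0 → same block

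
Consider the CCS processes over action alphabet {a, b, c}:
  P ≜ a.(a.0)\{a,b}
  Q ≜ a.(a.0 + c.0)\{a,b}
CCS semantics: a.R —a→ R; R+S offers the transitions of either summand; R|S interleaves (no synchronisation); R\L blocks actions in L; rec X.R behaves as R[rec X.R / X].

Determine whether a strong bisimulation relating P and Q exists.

Reachable graph of P (2 states):
  s0 = a.(a.0)\{a,b} | -a-> s1
  s1 = (a.0)\{a,b} | ·
Reachable graph of Q (3 states):
  t0 = a.(a.0 + c.0)\{a,b} | -a-> t1
  t1 = (a.0 + c.0)\{a,b} | -c-> t2
  t2 = 0\{a,b} | ·
Coarsest stable partition (strong bisimilarity classes):
  B0 = {s0}
  B1 = {s1, t2}
  B2 = {t0}
  B3 = {t1}
s0 ∈ B0, t0 ∈ B2 → different blocks

NO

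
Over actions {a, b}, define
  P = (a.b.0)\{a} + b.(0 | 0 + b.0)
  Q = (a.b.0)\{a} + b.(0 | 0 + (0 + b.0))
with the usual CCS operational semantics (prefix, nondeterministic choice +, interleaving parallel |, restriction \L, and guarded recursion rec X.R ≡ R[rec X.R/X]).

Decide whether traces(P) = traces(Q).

traces(P) = traces(Q)

Reachable graph of P (3 states):
  u0 = (a.b.0)\{a} + b.(0 | 0 + b.0) has moves ··b··> u1
  u1 = 0 | 0 + b.0 has moves ··b··> u2
  u2 = 0 has moves ∅
Reachable graph of Q (3 states):
  v0 = (a.b.0)\{a} + b.(0 | 0 + (0 + b.0)) has moves ··b··> v1
  v1 = 0 | 0 + (0 + b.0) has moves ··b··> v2
  v2 = 0 has moves ∅
Coarsest stable partition (strong bisimilarity classes):
  B0 = {u0, v0}
  B1 = {u1, v1}
  B2 = {u2, v2}
u0 ∈ B0, v0 ∈ B0 → same block
Bisimilar ⇒ trace-equivalent.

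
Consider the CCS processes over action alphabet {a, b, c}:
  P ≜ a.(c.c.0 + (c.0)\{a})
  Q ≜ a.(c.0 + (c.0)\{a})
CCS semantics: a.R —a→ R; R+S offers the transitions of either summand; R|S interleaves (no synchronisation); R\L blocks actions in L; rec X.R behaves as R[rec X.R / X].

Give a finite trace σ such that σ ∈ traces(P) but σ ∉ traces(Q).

Reachable graph of P (5 states):
  p0 = a.(c.c.0 + (c.0)\{a}) has moves —a→ p1
  p1 = c.c.0 + (c.0)\{a} has moves —c→ p2, —c→ p3
  p2 = 0\{a} has moves deadlocked
  p3 = c.0 has moves —c→ p4
  p4 = 0 has moves deadlocked
Reachable graph of Q (4 states):
  q0 = a.(c.0 + (c.0)\{a}) has moves —a→ q1
  q1 = c.0 + (c.0)\{a} has moves —c→ q2, —c→ q3
  q2 = 0 has moves deadlocked
  q3 = 0\{a} has moves deadlocked
Trace ⟨acc⟩ through P, begin at {p0}:
  [1] a ⇒ {p1}
  [2] c ⇒ {p2, p3}
  [3] c ⇒ {p4}
  P completes σ.
Trace ⟨acc⟩ through Q, begin at {q0}:
  [1] a ⇒ {q1}
  [2] c ⇒ {q2, q3}
  [3] c ⇒ no successor for Q

acc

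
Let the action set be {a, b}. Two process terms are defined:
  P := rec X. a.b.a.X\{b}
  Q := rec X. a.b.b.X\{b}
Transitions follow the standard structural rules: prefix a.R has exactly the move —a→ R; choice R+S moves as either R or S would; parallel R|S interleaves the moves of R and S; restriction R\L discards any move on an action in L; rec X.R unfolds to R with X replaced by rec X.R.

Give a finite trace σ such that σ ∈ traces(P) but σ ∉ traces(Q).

Reachable graph of P (5 states):
  p0 = rec X. a.b.a.X\{b} | --a--▸ p1
  p1 = b.a.(rec X. a.b.a.X\{b})\{b} | --b--▸ p2
  p2 = a.(rec X. a.b.a.X\{b})\{b} | --a--▸ p3
  p3 = (rec X. a.b.a.X\{b})\{b} | --a--▸ p4
  p4 = (b.a.(rec X. a.b.a.X\{b})\{b})\{b} | (no moves)
Reachable graph of Q (5 states):
  q0 = rec X. a.b.b.X\{b} | --a--▸ q1
  q1 = b.b.(rec X. a.b.b.X\{b})\{b} | --b--▸ q2
  q2 = b.(rec X. a.b.b.X\{b})\{b} | --b--▸ q3
  q3 = (rec X. a.b.b.X\{b})\{b} | --a--▸ q4
  q4 = (b.b.(rec X. a.b.b.X\{b})\{b})\{b} | (no moves)
Trace ⟨aba⟩ through P, begin at {p0}:
  after a @ step 1: {p1}
  after b @ step 2: {p2}
  after a @ step 3: {p3}
  — P admits the full trace.
Trace ⟨aba⟩ through Q, begin at {q0}:
  after a @ step 1: {q1}
  after b @ step 2: {q2}
  after a @ step 3: ∅  — Q cannot continue

aba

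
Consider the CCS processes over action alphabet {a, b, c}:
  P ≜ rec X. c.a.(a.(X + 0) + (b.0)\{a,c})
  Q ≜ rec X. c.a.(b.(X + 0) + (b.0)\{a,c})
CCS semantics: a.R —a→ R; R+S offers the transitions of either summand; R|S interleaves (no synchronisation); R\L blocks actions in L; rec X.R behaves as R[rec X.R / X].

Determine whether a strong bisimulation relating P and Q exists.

NO

Reachable graph of P (5 states):
  m0 = rec X. c.a.(a.(X + 0) + (b.0)\{a,c}) has moves =c=> m1
  m1 = a.(a.((rec X. c.a.(a.(X + 0) + (b.0)\{a,c})) + 0) + (b.0)\{a,c}) has moves =a=> m2
  m2 = a.((rec X. c.a.(a.(X + 0) + (b.0)\{a,c})) + 0) + (b.0)\{a,c} has moves =a=> m3, =b=> m4
  m3 = (rec X. c.a.(a.(X + 0) + (b.0)\{a,c})) + 0 has moves =c=> m1
  m4 = 0\{a,c} has moves stopped
Reachable graph of Q (5 states):
  n0 = rec X. c.a.(b.(X + 0) + (b.0)\{a,c}) has moves =c=> n1
  n1 = a.(b.((rec X. c.a.(b.(X + 0) + (b.0)\{a,c})) + 0) + (b.0)\{a,c}) has moves =a=> n2
  n2 = b.((rec X. c.a.(b.(X + 0) + (b.0)\{a,c})) + 0) + (b.0)\{a,c} has moves =b=> n3, =b=> n4
  n3 = (rec X. c.a.(b.(X + 0) + (b.0)\{a,c})) + 0 has moves =c=> n1
  n4 = 0\{a,c} has moves stopped
Partition-refinement fixed point:
  B0 = {m0, m3}
  B1 = {m1}
  B2 = {m2}
  B3 = {m4, n4}
  B4 = {n0, n3}
  B5 = {n1}
  B6 = {n2}
m0 ∈ B0, n0 ∈ B4 → different blocks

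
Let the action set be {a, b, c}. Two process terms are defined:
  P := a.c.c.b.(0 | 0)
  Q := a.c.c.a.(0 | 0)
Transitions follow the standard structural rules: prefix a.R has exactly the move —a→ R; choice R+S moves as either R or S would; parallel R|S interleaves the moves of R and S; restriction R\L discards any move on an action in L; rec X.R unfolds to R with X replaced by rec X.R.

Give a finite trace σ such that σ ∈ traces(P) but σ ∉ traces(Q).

P's transition system — 5 states:
  u0 = a.c.c.b.(0 | 0) :: ··a··> u1
  u1 = c.c.b.(0 | 0) :: ··c··> u2
  u2 = c.b.(0 | 0) :: ··c··> u3
  u3 = b.(0 | 0) :: ··b··> u4
  u4 = 0 | 0 :: deadlocked
Q's transition system — 5 states:
  v0 = a.c.c.a.(0 | 0) :: ··a··> v1
  v1 = c.c.a.(0 | 0) :: ··c··> v2
  v2 = c.a.(0 | 0) :: ··c··> v3
  v3 = a.(0 | 0) :: ··a··> v4
  v4 = 0 | 0 :: deadlocked
Trace ⟨accb⟩ through P, begin at {u0}:
  [1] a ⇒ {u1}
  [2] c ⇒ {u2}
  [3] c ⇒ {u3}
  [4] b ⇒ {u4}
  P completes σ.
Trace ⟨accb⟩ through Q, begin at {v0}:
  [1] a ⇒ {v1}
  [2] c ⇒ {v2}
  [3] c ⇒ {v3}
  [4] b ⇒ ∅ (Q stuck)

accb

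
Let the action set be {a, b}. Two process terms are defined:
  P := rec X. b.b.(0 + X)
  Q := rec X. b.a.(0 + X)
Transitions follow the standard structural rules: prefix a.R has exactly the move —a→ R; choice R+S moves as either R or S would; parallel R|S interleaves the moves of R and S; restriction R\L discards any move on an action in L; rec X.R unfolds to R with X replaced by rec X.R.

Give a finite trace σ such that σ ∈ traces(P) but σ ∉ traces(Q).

bb

Reachable graph of P (3 states):
  m0 = rec X. b.b.(0 + X) :: —b→ m1
  m1 = b.(0 + (rec X. b.b.(0 + X))) :: —b→ m2
  m2 = 0 + (rec X. b.b.(0 + X)) :: —b→ m1
Reachable graph of Q (3 states):
  n0 = rec X. b.a.(0 + X) :: —b→ n1
  n1 = a.(0 + (rec X. b.a.(0 + X))) :: —a→ n2
  n2 = 0 + (rec X. b.a.(0 + X)) :: —b→ n1
Executing bb from P (initial set {m0}):
  after b @ step 1: {m1}
  after b @ step 2: {m2}
  P completes σ.
Executing bb from Q (initial set {n0}):
  after b @ step 1: {n1}
  after b @ step 2: ∅  — Q cannot continue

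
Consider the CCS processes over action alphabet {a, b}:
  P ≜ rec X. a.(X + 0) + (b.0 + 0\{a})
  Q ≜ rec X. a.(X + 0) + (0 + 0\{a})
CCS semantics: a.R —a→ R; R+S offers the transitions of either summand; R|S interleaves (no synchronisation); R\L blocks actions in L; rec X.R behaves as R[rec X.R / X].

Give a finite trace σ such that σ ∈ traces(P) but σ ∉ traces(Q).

b

Reachable graph of P (3 states):
  m0 = rec X. a.(X + 0) + (b.0 + 0\{a}) :: --a--▸ m1, --b--▸ m2
  m1 = (rec X. a.(X + 0) + (b.0 + 0\{a})) + 0 :: --a--▸ m1, --b--▸ m2
  m2 = 0 :: ·
Reachable graph of Q (2 states):
  n0 = rec X. a.(X + 0) + (0 + 0\{a}) :: --a--▸ n1
  n1 = (rec X. a.(X + 0) + (0 + 0\{a})) + 0 :: --a--▸ n1
Run σ = ⟨b⟩ on P: start {m0}
  after b @ step 1: {m2}
  P completes σ.
Run σ = ⟨b⟩ on Q: start {n0}
  after b @ step 1: ∅ (Q stuck)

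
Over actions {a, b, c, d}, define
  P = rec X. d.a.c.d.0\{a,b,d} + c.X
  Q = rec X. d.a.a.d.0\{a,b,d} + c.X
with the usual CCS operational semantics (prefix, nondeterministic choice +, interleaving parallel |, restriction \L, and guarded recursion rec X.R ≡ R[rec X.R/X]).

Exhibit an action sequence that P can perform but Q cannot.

Reachable graph of P (5 states):
  u0 = rec X. d.a.c.d.0\{a,b,d} + c.X :: ··c··> u0, ··d··> u1
  u1 = a.c.d.0\{a,b,d} :: ··a··> u2
  u2 = c.d.0\{a,b,d} :: ··c··> u3
  u3 = d.0\{a,b,d} :: ··d··> u4
  u4 = 0\{a,b,d} :: ·
Reachable graph of Q (5 states):
  v0 = rec X. d.a.a.d.0\{a,b,d} + c.X :: ··c··> v0, ··d··> v1
  v1 = a.a.d.0\{a,b,d} :: ··a··> v2
  v2 = a.d.0\{a,b,d} :: ··a··> v3
  v3 = d.0\{a,b,d} :: ··d··> v4
  v4 = 0\{a,b,d} :: ·
Run σ = ⟨dac⟩ on P: start {u0}
  after d @ step 1: {u1}
  after a @ step 2: {u2}
  after c @ step 3: {u3}
  — P admits the full trace.
Run σ = ⟨dac⟩ on Q: start {v0}
  after d @ step 1: {v1}
  after a @ step 2: {v2}
  after c @ step 3: ∅ (Q stuck)

dac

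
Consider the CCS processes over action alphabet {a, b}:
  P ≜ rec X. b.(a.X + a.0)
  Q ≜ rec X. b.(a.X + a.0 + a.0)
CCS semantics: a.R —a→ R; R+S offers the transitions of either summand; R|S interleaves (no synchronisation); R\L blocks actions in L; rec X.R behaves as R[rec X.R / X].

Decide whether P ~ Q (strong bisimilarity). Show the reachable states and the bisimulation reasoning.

LTS(P): 3 reachable states
  m0 = rec X. b.(a.X + a.0) has moves ··b··> m1
  m1 = a.(rec X. b.(a.X + a.0)) + a.0 has moves ··a··> m0, ··a··> m2
  m2 = 0 has moves (no moves)
LTS(Q): 3 reachable states
  n0 = rec X. b.(a.X + a.0 + a.0) has moves ··b··> n1
  n1 = a.(rec X. b.(a.X + a.0 + a.0)) + a.0 + a.0 has moves ··a··> n0, ··a··> n2
  n2 = 0 has moves (no moves)
Partition-refinement fixed point:
  B0 = {m0, n0}
  B1 = {m1, n1}
  B2 = {m2, n2}
m0 ∈ B0, n0 ∈ B0 → same block

YES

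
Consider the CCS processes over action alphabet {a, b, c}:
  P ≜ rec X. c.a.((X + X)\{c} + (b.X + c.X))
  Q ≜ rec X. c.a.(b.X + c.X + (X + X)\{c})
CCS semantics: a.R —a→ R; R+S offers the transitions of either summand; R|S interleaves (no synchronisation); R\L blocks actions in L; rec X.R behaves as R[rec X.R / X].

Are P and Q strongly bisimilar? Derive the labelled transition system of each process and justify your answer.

Reachable graph of P (3 states):
  p0 = rec X. c.a.((X + X)\{c} + (b.X + c.X)) | ··c··> p1
  p1 = a.(((rec X. c.a.((X + X)\{c} + (b.X + c.X))) + (rec X. c.a.((X + X)\{c} + (b.X + c.X))))\{c} + (b.(rec X. c.a.((X + X)\{c} + (b.X + c.X))) + c.(rec X. c.a.((X + X)\{c} + (b.X + c.X))))) | ··a··> p2
  p2 = ((rec X. c.a.((X + X)\{c} + (b.X + c.X))) + (rec X. c.a.((X + X)\{c} + (b.X + c.X))))\{c} + (b.(rec X. c.a.((X + X)\{c} + (b.X + c.X))) + c.(rec X. c.a.((X + X)\{c} + (b.X + c.X)))) | ··b··> p0, ··c··> p0
Reachable graph of Q (3 states):
  q0 = rec X. c.a.(b.X + c.X + (X + X)\{c}) | ··c··> q1
  q1 = a.(b.(rec X. c.a.(b.X + c.X + (X + X)\{c})) + c.(rec X. c.a.(b.X + c.X + (X + X)\{c})) + ((rec X. c.a.(b.X + c.X + (X + X)\{c})) + (rec X. c.a.(b.X + c.X + (X + X)\{c})))\{c}) | ··a··> q2
  q2 = b.(rec X. c.a.(b.X + c.X + (X + X)\{c})) + c.(rec X. c.a.(b.X + c.X + (X + X)\{c})) + ((rec X. c.a.(b.X + c.X + (X + X)\{c})) + (rec X. c.a.(b.X + c.X + (X + X)\{c})))\{c} | ··b··> q0, ··c··> q0
Partition-refinement fixed point:
  B0 = {p0, q0}
  B1 = {p1, q1}
  B2 = {p2, q2}
p0 ∈ B0, q0 ∈ B0 → same block

bisimilar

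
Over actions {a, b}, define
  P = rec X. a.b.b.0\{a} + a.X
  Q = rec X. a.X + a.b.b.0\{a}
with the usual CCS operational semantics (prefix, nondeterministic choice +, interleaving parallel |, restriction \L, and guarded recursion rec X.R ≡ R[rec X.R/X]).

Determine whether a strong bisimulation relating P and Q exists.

P's transition system — 4 states:
  s0 = rec X. a.b.b.0\{a} + a.X | -a-> s0, -a-> s1
  s1 = b.b.0\{a} | -b-> s2
  s2 = b.0\{a} | -b-> s3
  s3 = 0\{a} | ∅
Q's transition system — 4 states:
  t0 = rec X. a.X + a.b.b.0\{a} | -a-> t0, -a-> t1
  t1 = b.b.0\{a} | -b-> t2
  t2 = b.0\{a} | -b-> t3
  t3 = 0\{a} | ∅
Partition-refinement fixed point:
  B0 = {s0, t0}
  B1 = {s1, t1}
  B2 = {s2, t2}
  B3 = {s3, t3}
s0 ∈ B0, t0 ∈ B0 → same block

YES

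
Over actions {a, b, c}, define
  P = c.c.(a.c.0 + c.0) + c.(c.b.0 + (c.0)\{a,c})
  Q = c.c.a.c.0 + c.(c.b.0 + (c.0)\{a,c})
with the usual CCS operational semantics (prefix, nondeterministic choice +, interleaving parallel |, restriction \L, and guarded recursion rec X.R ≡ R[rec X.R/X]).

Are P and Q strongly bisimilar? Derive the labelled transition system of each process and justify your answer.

Reachable graph of P (7 states):
  m0 = c.c.(a.c.0 + c.0) + c.(c.b.0 + (c.0)\{a,c}) | ··c··> m1, ··c··> m2
  m1 = c.(a.c.0 + c.0) | ··c··> m3
  m2 = c.b.0 + (c.0)\{a,c} | ··c··> m4
  m3 = a.c.0 + c.0 | ··a··> m5, ··c··> m6
  m4 = b.0 | ··b··> m6
  m5 = c.0 | ··c··> m6
  m6 = 0 | ∅
Reachable graph of Q (7 states):
  n0 = c.c.a.c.0 + c.(c.b.0 + (c.0)\{a,c}) | ··c··> n1, ··c··> n2
  n1 = c.a.c.0 | ··c··> n3
  n2 = c.b.0 + (c.0)\{a,c} | ··c··> n4
  n3 = a.c.0 | ··a··> n5
  n4 = b.0 | ··b··> n6
  n5 = c.0 | ··c··> n6
  n6 = 0 | ∅
Bisimilarity quotient blocks:
  B0 = {m0}
  B1 = {m1}
  B2 = {m3}
  B3 = {m5, n5}
  B4 = {m6, n6}
  B5 = {m2, n2}
  B6 = {m4, n4}
  B7 = {n0}
  B8 = {n1}
  B9 = {n3}
m0 ∈ B0, n0 ∈ B7 → different blocks

not bisimilar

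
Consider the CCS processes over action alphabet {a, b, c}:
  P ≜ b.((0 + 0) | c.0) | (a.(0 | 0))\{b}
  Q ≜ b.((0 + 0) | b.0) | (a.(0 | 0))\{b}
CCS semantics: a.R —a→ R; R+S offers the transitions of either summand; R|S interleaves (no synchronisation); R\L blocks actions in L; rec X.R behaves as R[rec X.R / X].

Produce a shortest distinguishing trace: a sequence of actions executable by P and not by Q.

Reachable graph of P (6 states):
  u0 = b.((0 + 0) | c.0) | (a.(0 | 0))\{b} | -a-> u1, -b-> u2
  u1 = b.((0 + 0) | c.0) | (0 | 0)\{b} | -b-> u3
  u2 = (0 + 0) | c.0 | (a.(0 | 0))\{b} | -a-> u3, -c-> u4
  u3 = (0 + 0) | c.0 | (0 | 0)\{b} | -c-> u5
  u4 = (0 + 0) | 0 | (a.(0 | 0))\{b} | -a-> u5
  u5 = (0 + 0) | 0 | (0 | 0)\{b} | ∅
Reachable graph of Q (6 states):
  v0 = b.((0 + 0) | b.0) | (a.(0 | 0))\{b} | -a-> v1, -b-> v2
  v1 = b.((0 + 0) | b.0) | (0 | 0)\{b} | -b-> v3
  v2 = (0 + 0) | b.0 | (a.(0 | 0))\{b} | -a-> v3, -b-> v4
  v3 = (0 + 0) | b.0 | (0 | 0)\{b} | -b-> v5
  v4 = (0 + 0) | 0 | (a.(0 | 0))\{b} | -a-> v5
  v5 = (0 + 0) | 0 | (0 | 0)\{b} | ∅
Run σ = ⟨bc⟩ on P: start {u0}
  [1] b ⇒ {u2}
  [2] c ⇒ {u4}
  — P admits the full trace.
Run σ = ⟨bc⟩ on Q: start {v0}
  [1] b ⇒ {v2}
  [2] c ⇒ ∅  — Q cannot continue

bc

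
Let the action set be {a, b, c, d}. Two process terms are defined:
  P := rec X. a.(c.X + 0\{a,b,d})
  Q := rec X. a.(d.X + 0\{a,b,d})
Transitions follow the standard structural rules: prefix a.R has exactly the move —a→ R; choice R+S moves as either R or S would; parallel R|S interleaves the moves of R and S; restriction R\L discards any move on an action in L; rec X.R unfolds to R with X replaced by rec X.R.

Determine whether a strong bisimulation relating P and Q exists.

NO

P's transition system — 2 states:
  u0 = rec X. a.(c.X + 0\{a,b,d}) ⊢ ··a··> u1
  u1 = c.(rec X. a.(c.X + 0\{a,b,d})) + 0\{a,b,d} ⊢ ··c··> u0
Q's transition system — 2 states:
  v0 = rec X. a.(d.X + 0\{a,b,d}) ⊢ ··a··> v1
  v1 = d.(rec X. a.(d.X + 0\{a,b,d})) + 0\{a,b,d} ⊢ ··d··> v0
Bisimilarity quotient blocks:
  B0 = {u0}
  B1 = {u1}
  B2 = {v0}
  B3 = {v1}
u0 ∈ B0, v0 ∈ B2 → different blocks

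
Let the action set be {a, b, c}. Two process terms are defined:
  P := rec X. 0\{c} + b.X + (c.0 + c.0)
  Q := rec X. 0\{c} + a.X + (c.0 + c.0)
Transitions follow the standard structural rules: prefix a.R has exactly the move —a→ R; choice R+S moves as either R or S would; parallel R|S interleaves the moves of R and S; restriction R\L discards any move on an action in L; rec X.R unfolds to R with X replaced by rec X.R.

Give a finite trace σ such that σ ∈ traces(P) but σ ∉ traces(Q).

LTS(P): 2 reachable states
  m0 = rec X. 0\{c} + b.X + (c.0 + c.0) :: ··b··> m0, ··c··> m1
  m1 = 0 :: (no moves)
LTS(Q): 2 reachable states
  n0 = rec X. 0\{c} + a.X + (c.0 + c.0) :: ··a··> n0, ··c··> n1
  n1 = 0 :: (no moves)
Executing b from P (initial set {m0}):
  [1] b ⇒ {m0}
  ✓ P
Executing b from Q (initial set {n0}):
  [1] b ⇒ ∅ (Q stuck)

b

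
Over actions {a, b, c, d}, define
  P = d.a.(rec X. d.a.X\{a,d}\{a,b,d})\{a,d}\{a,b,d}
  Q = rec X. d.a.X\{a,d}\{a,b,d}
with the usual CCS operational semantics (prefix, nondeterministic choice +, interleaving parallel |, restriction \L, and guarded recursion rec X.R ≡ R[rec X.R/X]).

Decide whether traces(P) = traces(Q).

traces(P) = traces(Q)

P's transition system — 3 states:
  s0 = d.a.(rec X. d.a.X\{a,d}\{a,b,d})\{a,d}\{a,b,d} → =d=> s1
  s1 = a.(rec X. d.a.X\{a,d}\{a,b,d})\{a,d}\{a,b,d} → =a=> s2
  s2 = (rec X. d.a.X\{a,d}\{a,b,d})\{a,d}\{a,b,d} → stopped
Q's transition system — 3 states:
  t0 = rec X. d.a.X\{a,d}\{a,b,d} → =d=> t1
  t1 = a.(rec X. d.a.X\{a,d}\{a,b,d})\{a,d}\{a,b,d} → =a=> t2
  t2 = (rec X. d.a.X\{a,d}\{a,b,d})\{a,d}\{a,b,d} → stopped
Partition-refinement fixed point:
  B0 = {s0, t0}
  B1 = {s1, t1}
  B2 = {s2, t2}
s0 ∈ B0, t0 ∈ B0 → same block
Bisimilar ⇒ trace-equivalent.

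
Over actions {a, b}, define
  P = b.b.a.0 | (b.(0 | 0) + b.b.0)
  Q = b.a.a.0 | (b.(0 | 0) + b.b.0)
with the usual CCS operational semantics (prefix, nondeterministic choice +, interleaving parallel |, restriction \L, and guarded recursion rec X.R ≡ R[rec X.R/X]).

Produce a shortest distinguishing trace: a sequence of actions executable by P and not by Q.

bbbb

Reachable graph of P (16 states):
  u0 = b.b.a.0 | (b.(0 | 0) + b.b.0) → -b-> u1, -b-> u2, -b-> u3
  u1 = b.a.0 | (b.(0 | 0) + b.b.0) → -b-> u4, -b-> u5, -b-> u6
  u2 = b.b.a.0 | (0 | 0) → -b-> u5
  u3 = b.b.a.0 | b.0 → -b-> u6, -b-> u7
  u4 = a.0 | (b.(0 | 0) + b.b.0) → -a-> u8, -b-> u10, -b-> u9
  u5 = b.a.0 | (0 | 0) → -b-> u9
  u6 = b.a.0 | b.0 → -b-> u10, -b-> u11
  u7 = b.b.a.0 | 0 → -b-> u11
  u8 = 0 | (b.(0 | 0) + b.b.0) → -b-> u12, -b-> u13
  u9 = a.0 | (0 | 0) → -a-> u12
  u10 = a.0 | b.0 → -a-> u13, -b-> u14
  u11 = b.a.0 | 0 → -b-> u14
  u12 = 0 | (0 | 0) → deadlocked
  u13 = 0 | b.0 → -b-> u15
  u14 = a.0 | 0 → -a-> u15
  u15 = 0 | 0 → deadlocked
Reachable graph of Q (16 states):
  v0 = b.a.a.0 | (b.(0 | 0) + b.b.0) → -b-> v1, -b-> v2, -b-> v3
  v1 = a.a.0 | (b.(0 | 0) + b.b.0) → -a-> v4, -b-> v5, -b-> v6
  v2 = b.a.a.0 | (0 | 0) → -b-> v5
  v3 = b.a.a.0 | b.0 → -b-> v6, -b-> v7
  v4 = a.0 | (b.(0 | 0) + b.b.0) → -a-> v8, -b-> v10, -b-> v9
  v5 = a.a.0 | (0 | 0) → -a-> v9
  v6 = a.a.0 | b.0 → -a-> v10, -b-> v11
  v7 = b.a.a.0 | 0 → -b-> v11
  v8 = 0 | (b.(0 | 0) + b.b.0) → -b-> v12, -b-> v13
  v9 = a.0 | (0 | 0) → -a-> v12
  v10 = a.0 | b.0 → -a-> v13, -b-> v14
  v11 = a.a.0 | 0 → -a-> v14
  v12 = 0 | (0 | 0) → deadlocked
  v13 = 0 | b.0 → -b-> v15
  v14 = a.0 | 0 → -a-> v15
  v15 = 0 | 0 → deadlocked
Trace ⟨bbbb⟩ through P, begin at {u0}:
  [1] b ⇒ {u1, u2, u3}
  [2] b ⇒ {u4, u5, u6, u7}
  [3] b ⇒ {u10, u11, u9}
  [4] b ⇒ {u14}
  P completes σ.
Trace ⟨bbbb⟩ through Q, begin at {v0}:
  [1] b ⇒ {v1, v2, v3}
  [2] b ⇒ {v5, v6, v7}
  [3] b ⇒ {v11}
  [4] b ⇒ ∅  — Q cannot continue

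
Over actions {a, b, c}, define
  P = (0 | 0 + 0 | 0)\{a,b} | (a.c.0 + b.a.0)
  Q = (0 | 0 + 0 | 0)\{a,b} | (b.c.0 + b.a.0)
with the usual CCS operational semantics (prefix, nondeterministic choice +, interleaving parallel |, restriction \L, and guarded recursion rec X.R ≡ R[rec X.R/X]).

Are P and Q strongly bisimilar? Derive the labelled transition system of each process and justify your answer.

P ≁ Q

LTS(P): 4 reachable states
  u0 = (0 | 0 + 0 | 0)\{a,b} | (a.c.0 + b.a.0) :: =a=> u1, =b=> u2
  u1 = (0 | 0 + 0 | 0)\{a,b} | c.0 :: =c=> u3
  u2 = (0 | 0 + 0 | 0)\{a,b} | a.0 :: =a=> u3
  u3 = (0 | 0 + 0 | 0)\{a,b} | 0 :: (no moves)
LTS(Q): 4 reachable states
  v0 = (0 | 0 + 0 | 0)\{a,b} | (b.c.0 + b.a.0) :: =b=> v1, =b=> v2
  v1 = (0 | 0 + 0 | 0)\{a,b} | a.0 :: =a=> v3
  v2 = (0 | 0 + 0 | 0)\{a,b} | c.0 :: =c=> v3
  v3 = (0 | 0 + 0 | 0)\{a,b} | 0 :: (no moves)
Bisimilarity quotient blocks:
  B0 = {u0}
  B1 = {u1, v2}
  B2 = {u3, v3}
  B3 = {u2, v1}
  B4 = {v0}
u0 ∈ B0, v0 ∈ B4 → different blocks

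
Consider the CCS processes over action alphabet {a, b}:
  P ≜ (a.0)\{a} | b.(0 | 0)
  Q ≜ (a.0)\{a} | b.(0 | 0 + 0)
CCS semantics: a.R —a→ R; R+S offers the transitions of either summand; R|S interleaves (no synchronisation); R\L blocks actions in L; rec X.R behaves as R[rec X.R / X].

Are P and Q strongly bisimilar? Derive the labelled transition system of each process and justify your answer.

YES

Reachable graph of P (2 states):
  s0 = (a.0)\{a} | b.(0 | 0) :: =b=> s1
  s1 = (a.0)\{a} | (0 | 0) :: deadlocked
Reachable graph of Q (2 states):
  t0 = (a.0)\{a} | b.(0 | 0 + 0) :: =b=> t1
  t1 = (a.0)\{a} | (0 | 0 + 0) :: deadlocked
Coarsest stable partition (strong bisimilarity classes):
  B0 = {s0, t0}
  B1 = {s1, t1}
s0 ∈ B0, t0 ∈ B0 → same block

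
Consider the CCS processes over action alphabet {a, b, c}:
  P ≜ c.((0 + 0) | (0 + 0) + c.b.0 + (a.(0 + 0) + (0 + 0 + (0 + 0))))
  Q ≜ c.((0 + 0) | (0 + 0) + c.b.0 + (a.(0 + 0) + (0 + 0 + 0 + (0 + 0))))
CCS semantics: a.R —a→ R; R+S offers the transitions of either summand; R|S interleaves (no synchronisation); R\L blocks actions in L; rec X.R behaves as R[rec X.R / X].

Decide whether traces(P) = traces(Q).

P's transition system — 5 states:
  s0 = c.((0 + 0) | (0 + 0) + c.b.0 + (a.(0 + 0) + (0 + 0 + (0 + 0)))) ⊢ ··c··> s1
  s1 = (0 + 0) | (0 + 0) + c.b.0 + (a.(0 + 0) + (0 + 0 + (0 + 0))) ⊢ ··a··> s2, ··c··> s3
  s2 = 0 + 0 ⊢ ∅
  s3 = b.0 ⊢ ··b··> s4
  s4 = 0 ⊢ ∅
Q's transition system — 5 states:
  t0 = c.((0 + 0) | (0 + 0) + c.b.0 + (a.(0 + 0) + (0 + 0 + 0 + (0 + 0)))) ⊢ ··c··> t1
  t1 = (0 + 0) | (0 + 0) + c.b.0 + (a.(0 + 0) + (0 + 0 + 0 + (0 + 0))) ⊢ ··a··> t2, ··c··> t3
  t2 = 0 + 0 ⊢ ∅
  t3 = b.0 ⊢ ··b··> t4
  t4 = 0 ⊢ ∅
Bisimilarity quotient blocks:
  B0 = {s0, t0}
  B1 = {s1, t1}
  B2 = {s2, s4, t2, t4}
  B3 = {s3, t3}
s0 ∈ B0, t0 ∈ B0 → same block
Bisimilar ⇒ trace-equivalent.

YES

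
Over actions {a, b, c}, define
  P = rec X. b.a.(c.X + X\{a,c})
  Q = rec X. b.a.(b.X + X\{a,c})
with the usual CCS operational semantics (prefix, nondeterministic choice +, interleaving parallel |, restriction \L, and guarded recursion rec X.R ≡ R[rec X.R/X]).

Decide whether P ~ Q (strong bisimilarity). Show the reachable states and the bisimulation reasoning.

NO

Reachable graph of P (4 states):
  m0 = rec X. b.a.(c.X + X\{a,c}) ⊢ -b-> m1
  m1 = a.(c.(rec X. b.a.(c.X + X\{a,c})) + (rec X. b.a.(c.X + X\{a,c}))\{a,c}) ⊢ -a-> m2
  m2 = c.(rec X. b.a.(c.X + X\{a,c})) + (rec X. b.a.(c.X + X\{a,c}))\{a,c} ⊢ -b-> m3, -c-> m0
  m3 = (a.(c.(rec X. b.a.(c.X + X\{a,c})) + (rec X. b.a.(c.X + X\{a,c}))\{a,c}))\{a,c} ⊢ ·
Reachable graph of Q (4 states):
  n0 = rec X. b.a.(b.X + X\{a,c}) ⊢ -b-> n1
  n1 = a.(b.(rec X. b.a.(b.X + X\{a,c})) + (rec X. b.a.(b.X + X\{a,c}))\{a,c}) ⊢ -a-> n2
  n2 = b.(rec X. b.a.(b.X + X\{a,c})) + (rec X. b.a.(b.X + X\{a,c}))\{a,c} ⊢ -b-> n0, -b-> n3
  n3 = (a.(b.(rec X. b.a.(b.X + X\{a,c})) + (rec X. b.a.(b.X + X\{a,c}))\{a,c}))\{a,c} ⊢ ·
Bisimilarity quotient blocks:
  B0 = {m0}
  B1 = {m1}
  B2 = {m2}
  B3 = {m3, n3}
  B4 = {n0}
  B5 = {n1}
  B6 = {n2}
m0 ∈ B0, n0 ∈ B4 → different blocks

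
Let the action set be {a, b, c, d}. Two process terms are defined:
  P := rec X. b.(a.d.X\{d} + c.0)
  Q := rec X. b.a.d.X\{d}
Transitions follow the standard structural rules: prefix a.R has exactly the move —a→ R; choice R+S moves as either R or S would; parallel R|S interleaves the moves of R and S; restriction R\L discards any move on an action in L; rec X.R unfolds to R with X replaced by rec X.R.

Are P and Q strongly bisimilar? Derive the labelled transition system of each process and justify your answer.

not bisimilar

P's transition system — 8 states:
  s0 = rec X. b.(a.d.X\{d} + c.0) ⊢ --b--▸ s1
  s1 = a.d.(rec X. b.(a.d.X\{d} + c.0))\{d} + c.0 ⊢ --a--▸ s2, --c--▸ s3
  s2 = d.(rec X. b.(a.d.X\{d} + c.0))\{d} ⊢ --d--▸ s4
  s3 = 0 ⊢ ∅
  s4 = (rec X. b.(a.d.X\{d} + c.0))\{d} ⊢ --b--▸ s5
  s5 = (a.d.(rec X. b.(a.d.X\{d} + c.0))\{d} + c.0)\{d} ⊢ --a--▸ s6, --c--▸ s7
  s6 = (d.(rec X. b.(a.d.X\{d} + c.0))\{d})\{d} ⊢ ∅
  s7 = 0\{d} ⊢ ∅
Q's transition system — 6 states:
  t0 = rec X. b.a.d.X\{d} ⊢ --b--▸ t1
  t1 = a.d.(rec X. b.a.d.X\{d})\{d} ⊢ --a--▸ t2
  t2 = d.(rec X. b.a.d.X\{d})\{d} ⊢ --d--▸ t3
  t3 = (rec X. b.a.d.X\{d})\{d} ⊢ --b--▸ t4
  t4 = (a.d.(rec X. b.a.d.X\{d})\{d})\{d} ⊢ --a--▸ t5
  t5 = (d.(rec X. b.a.d.X\{d})\{d})\{d} ⊢ ∅
Coarsest stable partition (strong bisimilarity classes):
  B0 = {s0}
  B1 = {s1}
  B2 = {s2}
  B3 = {s4}
  B4 = {s5}
  B5 = {s3, s6, s7, t5}
  B6 = {t0}
  B7 = {t1}
  B8 = {t2}
  B9 = {t3}
  B10 = {t4}
s0 ∈ B0, t0 ∈ B6 → different blocks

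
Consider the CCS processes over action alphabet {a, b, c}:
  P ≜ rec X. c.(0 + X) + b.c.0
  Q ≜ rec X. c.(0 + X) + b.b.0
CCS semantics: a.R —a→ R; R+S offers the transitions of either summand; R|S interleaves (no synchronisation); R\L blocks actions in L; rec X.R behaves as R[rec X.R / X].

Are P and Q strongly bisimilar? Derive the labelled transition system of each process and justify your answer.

not bisimilar

Reachable graph of P (4 states):
  p0 = rec X. c.(0 + X) + b.c.0 → ··b··> p1, ··c··> p2
  p1 = c.0 → ··c··> p3
  p2 = 0 + (rec X. c.(0 + X) + b.c.0) → ··b··> p1, ··c··> p2
  p3 = 0 → deadlocked
Reachable graph of Q (4 states):
  q0 = rec X. c.(0 + X) + b.b.0 → ··b··> q1, ··c··> q2
  q1 = b.0 → ··b··> q3
  q2 = 0 + (rec X. c.(0 + X) + b.b.0) → ··b··> q1, ··c··> q2
  q3 = 0 → deadlocked
Coarsest stable partition (strong bisimilarity classes):
  B0 = {p0, p2}
  B1 = {p1}
  B2 = {p3, q3}
  B3 = {q0, q2}
  B4 = {q1}
p0 ∈ B0, q0 ∈ B3 → different blocks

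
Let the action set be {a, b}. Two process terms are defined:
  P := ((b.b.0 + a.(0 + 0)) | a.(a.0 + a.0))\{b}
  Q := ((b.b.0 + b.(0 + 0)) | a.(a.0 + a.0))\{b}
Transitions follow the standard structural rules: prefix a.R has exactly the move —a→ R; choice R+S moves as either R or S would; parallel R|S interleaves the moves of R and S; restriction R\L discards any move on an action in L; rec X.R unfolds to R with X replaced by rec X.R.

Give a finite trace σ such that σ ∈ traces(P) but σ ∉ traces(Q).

LTS(P): 6 reachable states
  p0 = ((b.b.0 + a.(0 + 0)) | a.(a.0 + a.0))\{b} has moves ··a··> p1, ··a··> p2
  p1 = ((0 + 0) | a.(a.0 + a.0))\{b} has moves ··a··> p3
  p2 = ((b.b.0 + a.(0 + 0)) | (a.0 + a.0))\{b} has moves ··a··> p3, ··a··> p4
  p3 = ((0 + 0) | (a.0 + a.0))\{b} has moves ··a··> p5
  p4 = ((b.b.0 + a.(0 + 0)) | 0)\{b} has moves ··a··> p5
  p5 = ((0 + 0) | 0)\{b} has moves ·
LTS(Q): 3 reachable states
  q0 = ((b.b.0 + b.(0 + 0)) | a.(a.0 + a.0))\{b} has moves ··a··> q1
  q1 = ((b.b.0 + b.(0 + 0)) | (a.0 + a.0))\{b} has moves ··a··> q2
  q2 = ((b.b.0 + b.(0 + 0)) | 0)\{b} has moves ·
Run σ = ⟨aaa⟩ on P: start {p0}
  step 1 (a): {p1, p2}
  step 2 (a): {p3, p4}
  step 3 (a): {p5}
  ✓ P
Run σ = ⟨aaa⟩ on Q: start {q0}
  step 1 (a): {q1}
  step 2 (a): {q2}
  step 3 (a): ∅  — Q cannot continue

aaa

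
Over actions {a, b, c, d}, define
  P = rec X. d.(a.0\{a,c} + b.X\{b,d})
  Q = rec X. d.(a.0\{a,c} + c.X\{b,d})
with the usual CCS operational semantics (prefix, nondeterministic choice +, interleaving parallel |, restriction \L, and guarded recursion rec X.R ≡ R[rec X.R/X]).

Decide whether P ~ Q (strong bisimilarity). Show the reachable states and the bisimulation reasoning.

NO

P's transition system — 4 states:
  p0 = rec X. d.(a.0\{a,c} + b.X\{b,d}) :: =d=> p1
  p1 = a.0\{a,c} + b.(rec X. d.(a.0\{a,c} + b.X\{b,d}))\{b,d} :: =a=> p2, =b=> p3
  p2 = 0\{a,c} :: ∅
  p3 = (rec X. d.(a.0\{a,c} + b.X\{b,d}))\{b,d} :: ∅
Q's transition system — 4 states:
  q0 = rec X. d.(a.0\{a,c} + c.X\{b,d}) :: =d=> q1
  q1 = a.0\{a,c} + c.(rec X. d.(a.0\{a,c} + c.X\{b,d}))\{b,d} :: =a=> q2, =c=> q3
  q2 = 0\{a,c} :: ∅
  q3 = (rec X. d.(a.0\{a,c} + c.X\{b,d}))\{b,d} :: ∅
Coarsest stable partition (strong bisimilarity classes):
  B0 = {p0}
  B1 = {p1}
  B2 = {p2, p3, q2, q3}
  B3 = {q0}
  B4 = {q1}
p0 ∈ B0, q0 ∈ B3 → different blocks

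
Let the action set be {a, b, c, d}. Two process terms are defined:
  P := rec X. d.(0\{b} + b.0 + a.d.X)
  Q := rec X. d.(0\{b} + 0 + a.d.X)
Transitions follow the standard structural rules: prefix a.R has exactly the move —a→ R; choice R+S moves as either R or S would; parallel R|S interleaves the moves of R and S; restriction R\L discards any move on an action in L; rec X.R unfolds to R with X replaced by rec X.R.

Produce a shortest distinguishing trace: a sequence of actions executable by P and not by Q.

Reachable graph of P (4 states):
  p0 = rec X. d.(0\{b} + b.0 + a.d.X) → =d=> p1
  p1 = 0\{b} + b.0 + a.d.(rec X. d.(0\{b} + b.0 + a.d.X)) → =a=> p2, =b=> p3
  p2 = d.(rec X. d.(0\{b} + b.0 + a.d.X)) → =d=> p0
  p3 = 0 → (no moves)
Reachable graph of Q (3 states):
  q0 = rec X. d.(0\{b} + 0 + a.d.X) → =d=> q1
  q1 = 0\{b} + 0 + a.d.(rec X. d.(0\{b} + 0 + a.d.X)) → =a=> q2
  q2 = d.(rec X. d.(0\{b} + 0 + a.d.X)) → =d=> q0
Run σ = ⟨db⟩ on P: start {p0}
  after d @ step 1: {p1}
  after b @ step 2: {p3}
  ✓ P
Run σ = ⟨db⟩ on Q: start {q0}
  after d @ step 1: {q1}
  after b @ step 2: ∅ (Q stuck)

db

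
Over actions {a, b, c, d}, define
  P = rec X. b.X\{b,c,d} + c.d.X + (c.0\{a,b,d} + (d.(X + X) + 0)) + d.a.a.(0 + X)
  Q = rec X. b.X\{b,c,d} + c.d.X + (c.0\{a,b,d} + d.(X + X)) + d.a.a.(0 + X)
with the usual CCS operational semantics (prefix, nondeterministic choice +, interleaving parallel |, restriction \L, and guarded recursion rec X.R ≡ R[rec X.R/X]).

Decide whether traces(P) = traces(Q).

YES

Reachable graph of P (8 states):
  u0 = rec X. b.X\{b,c,d} + c.d.X + (c.0\{a,b,d} + (d.(X + X) + 0)) + d.a.a.(0 + X) → --b--▸ u1, --c--▸ u2, --c--▸ u3, --d--▸ u4, --d--▸ u5
  u1 = (rec X. b.X\{b,c,d} + c.d.X + (c.0\{a,b,d} + (d.(X + X) + 0)) + d.a.a.(0 + X))\{b,c,d} → ·
  u2 = 0\{a,b,d} → ·
  u3 = d.(rec X. b.X\{b,c,d} + c.d.X + (c.0\{a,b,d} + (d.(X + X) + 0)) + d.a.a.(0 + X)) → --d--▸ u0
  u4 = (rec X. b.X\{b,c,d} + c.d.X + (c.0\{a,b,d} + (d.(X + X) + 0)) + d.a.a.(0 + X)) + (rec X. b.X\{b,c,d} + c.d.X + (c.0\{a,b,d} + (d.(X + X) + 0)) + d.a.a.(0 + X)) → --b--▸ u1, --c--▸ u2, --c--▸ u3, --d--▸ u4, --d--▸ u5
  u5 = a.a.(0 + (rec X. b.X\{b,c,d} + c.d.X + (c.0\{a,b,d} + (d.(X + X) + 0)) + d.a.a.(0 + X))) → --a--▸ u6
  u6 = a.(0 + (rec X. b.X\{b,c,d} + c.d.X + (c.0\{a,b,d} + (d.(X + X) + 0)) + d.a.a.(0 + X))) → --a--▸ u7
  u7 = 0 + (rec X. b.X\{b,c,d} + c.d.X + (c.0\{a,b,d} + (d.(X + X) + 0)) + d.a.a.(0 + X)) → --b--▸ u1, --c--▸ u2, --c--▸ u3, --d--▸ u4, --d--▸ u5
Reachable graph of Q (8 states):
  v0 = rec X. b.X\{b,c,d} + c.d.X + (c.0\{a,b,d} + d.(X + X)) + d.a.a.(0 + X) → --b--▸ v1, --c--▸ v2, --c--▸ v3, --d--▸ v4, --d--▸ v5
  v1 = (rec X. b.X\{b,c,d} + c.d.X + (c.0\{a,b,d} + d.(X + X)) + d.a.a.(0 + X))\{b,c,d} → ·
  v2 = 0\{a,b,d} → ·
  v3 = d.(rec X. b.X\{b,c,d} + c.d.X + (c.0\{a,b,d} + d.(X + X)) + d.a.a.(0 + X)) → --d--▸ v0
  v4 = (rec X. b.X\{b,c,d} + c.d.X + (c.0\{a,b,d} + d.(X + X)) + d.a.a.(0 + X)) + (rec X. b.X\{b,c,d} + c.d.X + (c.0\{a,b,d} + d.(X + X)) + d.a.a.(0 + X)) → --b--▸ v1, --c--▸ v2, --c--▸ v3, --d--▸ v4, --d--▸ v5
  v5 = a.a.(0 + (rec X. b.X\{b,c,d} + c.d.X + (c.0\{a,b,d} + d.(X + X)) + d.a.a.(0 + X))) → --a--▸ v6
  v6 = a.(0 + (rec X. b.X\{b,c,d} + c.d.X + (c.0\{a,b,d} + d.(X + X)) + d.a.a.(0 + X))) → --a--▸ v7
  v7 = 0 + (rec X. b.X\{b,c,d} + c.d.X + (c.0\{a,b,d} + d.(X + X)) + d.a.a.(0 + X)) → --b--▸ v1, --c--▸ v2, --c--▸ v3, --d--▸ v4, --d--▸ v5
Bisimilarity quotient blocks:
  B0 = {u0, u4, u7, v0, v4, v7}
  B1 = {u5, v5}
  B2 = {u6, v6}
  B3 = {u3, v3}
  B4 = {u1, u2, v1, v2}
u0 ∈ B0, v0 ∈ B0 → same block
Bisimilar ⇒ trace-equivalent.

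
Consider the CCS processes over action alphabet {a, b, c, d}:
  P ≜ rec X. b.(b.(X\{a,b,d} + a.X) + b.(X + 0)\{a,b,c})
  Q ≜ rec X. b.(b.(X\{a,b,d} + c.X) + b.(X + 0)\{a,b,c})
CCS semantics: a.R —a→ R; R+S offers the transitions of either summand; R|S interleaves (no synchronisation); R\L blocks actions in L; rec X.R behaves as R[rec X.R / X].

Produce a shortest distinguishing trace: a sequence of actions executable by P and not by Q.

P's transition system — 4 states:
  p0 = rec X. b.(b.(X\{a,b,d} + a.X) + b.(X + 0)\{a,b,c}) has moves -b-> p1
  p1 = b.((rec X. b.(b.(X\{a,b,d} + a.X) + b.(X + 0)\{a,b,c}))\{a,b,d} + a.(rec X. b.(b.(X\{a,b,d} + a.X) + b.(X + 0)\{a,b,c}))) + b.((rec X. b.(b.(X\{a,b,d} + a.X) + b.(X + 0)\{a,b,c})) + 0)\{a,b,c} has moves -b-> p2, -b-> p3
  p2 = ((rec X. b.(b.(X\{a,b,d} + a.X) + b.(X + 0)\{a,b,c})) + 0)\{a,b,c} has moves ·
  p3 = (rec X. b.(b.(X\{a,b,d} + a.X) + b.(X + 0)\{a,b,c}))\{a,b,d} + a.(rec X. b.(b.(X\{a,b,d} + a.X) + b.(X + 0)\{a,b,c})) has moves -a-> p0
Q's transition system — 4 states:
  q0 = rec X. b.(b.(X\{a,b,d} + c.X) + b.(X + 0)\{a,b,c}) has moves -b-> q1
  q1 = b.((rec X. b.(b.(X\{a,b,d} + c.X) + b.(X + 0)\{a,b,c}))\{a,b,d} + c.(rec X. b.(b.(X\{a,b,d} + c.X) + b.(X + 0)\{a,b,c}))) + b.((rec X. b.(b.(X\{a,b,d} + c.X) + b.(X + 0)\{a,b,c})) + 0)\{a,b,c} has moves -b-> q2, -b-> q3
  q2 = ((rec X. b.(b.(X\{a,b,d} + c.X) + b.(X + 0)\{a,b,c})) + 0)\{a,b,c} has moves ·
  q3 = (rec X. b.(b.(X\{a,b,d} + c.X) + b.(X + 0)\{a,b,c}))\{a,b,d} + c.(rec X. b.(b.(X\{a,b,d} + c.X) + b.(X + 0)\{a,b,c})) has moves -c-> q0
Executing bba from P (initial set {p0}):
  after b @ step 1: {p1}
  after b @ step 2: {p2, p3}
  after a @ step 3: {p0}
  — P admits the full trace.
Executing bba from Q (initial set {q0}):
  after b @ step 1: {q1}
  after b @ step 2: {q2, q3}
  after a @ step 3: no successor for Q

bba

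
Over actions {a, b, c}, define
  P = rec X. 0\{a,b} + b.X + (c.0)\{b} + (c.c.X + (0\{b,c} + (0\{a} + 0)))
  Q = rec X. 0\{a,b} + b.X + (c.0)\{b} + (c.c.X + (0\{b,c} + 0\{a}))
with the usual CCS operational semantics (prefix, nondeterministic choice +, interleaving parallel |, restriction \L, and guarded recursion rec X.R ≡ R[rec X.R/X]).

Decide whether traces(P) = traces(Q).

Reachable graph of P (3 states):
  m0 = rec X. 0\{a,b} + b.X + (c.0)\{b} + (c.c.X + (0\{b,c} + (0\{a} + 0))) ⊢ =b=> m0, =c=> m1, =c=> m2
  m1 = 0\{b} ⊢ deadlocked
  m2 = c.(rec X. 0\{a,b} + b.X + (c.0)\{b} + (c.c.X + (0\{b,c} + (0\{a} + 0)))) ⊢ =c=> m0
Reachable graph of Q (3 states):
  n0 = rec X. 0\{a,b} + b.X + (c.0)\{b} + (c.c.X + (0\{b,c} + 0\{a})) ⊢ =b=> n0, =c=> n1, =c=> n2
  n1 = 0\{b} ⊢ deadlocked
  n2 = c.(rec X. 0\{a,b} + b.X + (c.0)\{b} + (c.c.X + (0\{b,c} + 0\{a}))) ⊢ =c=> n0
Partition-refinement fixed point:
  B0 = {m0, n0}
  B1 = {m1, n1}
  B2 = {m2, n2}
m0 ∈ B0, n0 ∈ B0 → same block
Bisimilar ⇒ trace-equivalent.

YES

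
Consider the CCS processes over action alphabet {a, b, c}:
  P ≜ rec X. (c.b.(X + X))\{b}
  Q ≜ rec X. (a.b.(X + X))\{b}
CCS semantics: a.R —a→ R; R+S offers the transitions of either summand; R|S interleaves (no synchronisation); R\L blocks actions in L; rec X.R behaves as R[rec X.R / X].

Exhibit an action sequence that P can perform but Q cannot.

c

P's transition system — 2 states:
  s0 = rec X. (c.b.(X + X))\{b} :: -c-> s1
  s1 = (b.((rec X. (c.b.(X + X))\{b}) + (rec X. (c.b.(X + X))\{b})))\{b} :: stopped
Q's transition system — 2 states:
  t0 = rec X. (a.b.(X + X))\{b} :: -a-> t1
  t1 = (b.((rec X. (a.b.(X + X))\{b}) + (rec X. (a.b.(X + X))\{b})))\{b} :: stopped
Run σ = ⟨c⟩ on P: start {s0}
  step 1 (c): {s1}
  ✓ P
Run σ = ⟨c⟩ on Q: start {t0}
  step 1 (c): ∅ (Q stuck)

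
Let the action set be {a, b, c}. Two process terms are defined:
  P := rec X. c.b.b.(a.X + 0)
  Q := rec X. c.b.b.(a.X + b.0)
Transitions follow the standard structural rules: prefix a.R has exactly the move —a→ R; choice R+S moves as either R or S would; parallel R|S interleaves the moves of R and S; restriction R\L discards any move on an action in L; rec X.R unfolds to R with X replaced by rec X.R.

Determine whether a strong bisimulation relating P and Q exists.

not bisimilar

P's transition system — 4 states:
  u0 = rec X. c.b.b.(a.X + 0) → —c→ u1
  u1 = b.b.(a.(rec X. c.b.b.(a.X + 0)) + 0) → —b→ u2
  u2 = b.(a.(rec X. c.b.b.(a.X + 0)) + 0) → —b→ u3
  u3 = a.(rec X. c.b.b.(a.X + 0)) + 0 → —a→ u0
Q's transition system — 5 states:
  v0 = rec X. c.b.b.(a.X + b.0) → —c→ v1
  v1 = b.b.(a.(rec X. c.b.b.(a.X + b.0)) + b.0) → —b→ v2
  v2 = b.(a.(rec X. c.b.b.(a.X + b.0)) + b.0) → —b→ v3
  v3 = a.(rec X. c.b.b.(a.X + b.0)) + b.0 → —a→ v0, —b→ v4
  v4 = 0 → (no moves)
Partition-refinement fixed point:
  B0 = {u0}
  B1 = {u1}
  B2 = {u2}
  B3 = {u3}
  B4 = {v0}
  B5 = {v1}
  B6 = {v2}
  B7 = {v3}
  B8 = {v4}
u0 ∈ B0, v0 ∈ B4 → different blocks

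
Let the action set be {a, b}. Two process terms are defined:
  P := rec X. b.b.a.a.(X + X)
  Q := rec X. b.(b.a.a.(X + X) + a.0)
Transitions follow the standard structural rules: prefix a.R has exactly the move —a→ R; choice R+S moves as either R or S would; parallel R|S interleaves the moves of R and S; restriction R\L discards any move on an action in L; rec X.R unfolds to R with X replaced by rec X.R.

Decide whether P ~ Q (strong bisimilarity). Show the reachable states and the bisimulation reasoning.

LTS(P): 5 reachable states
  s0 = rec X. b.b.a.a.(X + X) ⊢ =b=> s1
  s1 = b.a.a.((rec X. b.b.a.a.(X + X)) + (rec X. b.b.a.a.(X + X))) ⊢ =b=> s2
  s2 = a.a.((rec X. b.b.a.a.(X + X)) + (rec X. b.b.a.a.(X + X))) ⊢ =a=> s3
  s3 = a.((rec X. b.b.a.a.(X + X)) + (rec X. b.b.a.a.(X + X))) ⊢ =a=> s4
  s4 = (rec X. b.b.a.a.(X + X)) + (rec X. b.b.a.a.(X + X)) ⊢ =b=> s1
LTS(Q): 6 reachable states
  t0 = rec X. b.(b.a.a.(X + X) + a.0) ⊢ =b=> t1
  t1 = b.a.a.((rec X. b.(b.a.a.(X + X) + a.0)) + (rec X. b.(b.a.a.(X + X) + a.0))) + a.0 ⊢ =a=> t2, =b=> t3
  t2 = 0 ⊢ ·
  t3 = a.a.((rec X. b.(b.a.a.(X + X) + a.0)) + (rec X. b.(b.a.a.(X + X) + a.0))) ⊢ =a=> t4
  t4 = a.((rec X. b.(b.a.a.(X + X) + a.0)) + (rec X. b.(b.a.a.(X + X) + a.0))) ⊢ =a=> t5
  t5 = (rec X. b.(b.a.a.(X + X) + a.0)) + (rec X. b.(b.a.a.(X + X) + a.0)) ⊢ =b=> t1
Partition-refinement fixed point:
  B0 = {s0, s4}
  B1 = {s1}
  B2 = {s2}
  B3 = {s3}
  B4 = {t0, t5}
  B5 = {t1}
  B6 = {t2}
  B7 = {t3}
  B8 = {t4}
s0 ∈ B0, t0 ∈ B4 → different blocks

P ≁ Q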